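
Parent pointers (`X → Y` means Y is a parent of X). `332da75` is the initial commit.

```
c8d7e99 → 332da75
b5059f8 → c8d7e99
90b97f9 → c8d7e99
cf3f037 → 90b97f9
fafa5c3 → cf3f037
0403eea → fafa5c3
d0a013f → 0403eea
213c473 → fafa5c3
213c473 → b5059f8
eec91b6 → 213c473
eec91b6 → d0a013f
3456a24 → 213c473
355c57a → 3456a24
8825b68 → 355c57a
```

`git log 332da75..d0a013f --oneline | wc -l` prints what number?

6

Reachable from d0a013f: {0403eea, 332da75, 90b97f9, c8d7e99, cf3f037, d0a013f, fafa5c3}.
Reachable from 332da75: {332da75}.
In d0a013f's history but not 332da75's: {0403eea, 90b97f9, c8d7e99, cf3f037, d0a013f, fafa5c3} — 6 commits.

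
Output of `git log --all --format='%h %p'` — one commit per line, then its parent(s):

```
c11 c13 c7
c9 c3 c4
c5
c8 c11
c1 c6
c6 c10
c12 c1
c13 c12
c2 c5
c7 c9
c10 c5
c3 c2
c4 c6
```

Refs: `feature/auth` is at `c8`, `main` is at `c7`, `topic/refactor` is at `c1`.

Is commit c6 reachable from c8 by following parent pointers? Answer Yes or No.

Yes

Ancestors of c8 (commits reachable by following parents): {c1, c10, c11, c12, c13, c2, c3, c4, c5, c6, c7, c8, c9}.
c6 is in that set, so it is an ancestor of c8.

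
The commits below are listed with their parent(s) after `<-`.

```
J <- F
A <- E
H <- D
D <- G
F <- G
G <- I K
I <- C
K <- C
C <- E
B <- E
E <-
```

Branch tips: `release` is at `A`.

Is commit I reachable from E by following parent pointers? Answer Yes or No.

Ancestors of E: {E}.
I is not in that set, so it is not an ancestor of E.

No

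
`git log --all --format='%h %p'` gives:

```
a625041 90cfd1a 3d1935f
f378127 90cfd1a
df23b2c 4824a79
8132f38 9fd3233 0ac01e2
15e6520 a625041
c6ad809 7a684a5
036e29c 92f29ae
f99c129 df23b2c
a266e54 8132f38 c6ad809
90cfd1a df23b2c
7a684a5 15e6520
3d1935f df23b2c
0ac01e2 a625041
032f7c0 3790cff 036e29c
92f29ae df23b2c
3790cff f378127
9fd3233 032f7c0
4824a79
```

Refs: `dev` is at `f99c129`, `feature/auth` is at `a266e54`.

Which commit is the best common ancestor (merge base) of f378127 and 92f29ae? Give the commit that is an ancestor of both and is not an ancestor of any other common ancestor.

df23b2c

Ancestors of f378127: {4824a79, 90cfd1a, df23b2c, f378127}.
Ancestors of 92f29ae: {4824a79, 92f29ae, df23b2c}.
Common ancestors: {4824a79, df23b2c}.
Among these, df23b2c is not an ancestor of any other common ancestor — it is the merge base.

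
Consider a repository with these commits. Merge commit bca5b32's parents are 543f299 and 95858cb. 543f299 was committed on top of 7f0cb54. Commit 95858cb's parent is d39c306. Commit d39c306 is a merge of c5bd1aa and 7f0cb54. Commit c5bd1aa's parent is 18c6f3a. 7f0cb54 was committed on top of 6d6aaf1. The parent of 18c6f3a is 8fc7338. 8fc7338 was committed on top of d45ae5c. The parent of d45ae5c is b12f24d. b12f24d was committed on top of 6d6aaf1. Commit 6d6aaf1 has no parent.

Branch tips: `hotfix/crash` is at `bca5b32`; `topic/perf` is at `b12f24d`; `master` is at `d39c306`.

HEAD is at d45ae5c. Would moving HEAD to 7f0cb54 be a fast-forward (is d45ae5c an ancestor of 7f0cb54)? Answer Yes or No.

No

A fast-forward from d45ae5c to 7f0cb54 is possible iff d45ae5c is an ancestor of 7f0cb54.
Ancestors of 7f0cb54: {6d6aaf1, 7f0cb54}.
d45ae5c is not among them, so fast-forward is not possible.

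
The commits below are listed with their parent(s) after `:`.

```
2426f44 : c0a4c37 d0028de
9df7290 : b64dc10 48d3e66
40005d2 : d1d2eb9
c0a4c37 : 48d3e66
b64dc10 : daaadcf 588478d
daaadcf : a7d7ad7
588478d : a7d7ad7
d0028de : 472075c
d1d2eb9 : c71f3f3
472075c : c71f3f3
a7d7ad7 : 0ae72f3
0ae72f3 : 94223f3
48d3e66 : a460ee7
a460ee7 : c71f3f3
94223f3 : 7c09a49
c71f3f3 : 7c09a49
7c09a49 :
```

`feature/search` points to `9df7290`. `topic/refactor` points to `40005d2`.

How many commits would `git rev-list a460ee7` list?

3

Walking parent pointers from a460ee7: reachable set = {7c09a49, a460ee7, c71f3f3}.
That is 3 commits.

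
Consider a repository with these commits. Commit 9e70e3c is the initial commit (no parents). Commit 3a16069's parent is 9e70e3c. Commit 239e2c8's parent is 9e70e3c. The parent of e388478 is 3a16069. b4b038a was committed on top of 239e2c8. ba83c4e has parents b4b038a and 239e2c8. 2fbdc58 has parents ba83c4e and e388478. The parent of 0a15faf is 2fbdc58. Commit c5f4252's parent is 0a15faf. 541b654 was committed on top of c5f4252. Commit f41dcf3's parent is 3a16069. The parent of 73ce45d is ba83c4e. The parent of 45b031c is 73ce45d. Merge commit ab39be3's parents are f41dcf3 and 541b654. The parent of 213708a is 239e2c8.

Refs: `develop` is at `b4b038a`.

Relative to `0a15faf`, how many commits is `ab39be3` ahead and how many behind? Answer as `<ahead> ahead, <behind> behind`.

Reachable from ab39be3: {0a15faf, 239e2c8, 2fbdc58, 3a16069, 541b654, 9e70e3c, ab39be3, b4b038a, ba83c4e, c5f4252, e388478, f41dcf3}.
Reachable from 0a15faf: {0a15faf, 239e2c8, 2fbdc58, 3a16069, 9e70e3c, b4b038a, ba83c4e, e388478}.
Only in ab39be3's history (ahead): {541b654, ab39be3, c5f4252, f41dcf3} — 4.
Only in 0a15faf's history (behind): {} — 0.

4 ahead, 0 behind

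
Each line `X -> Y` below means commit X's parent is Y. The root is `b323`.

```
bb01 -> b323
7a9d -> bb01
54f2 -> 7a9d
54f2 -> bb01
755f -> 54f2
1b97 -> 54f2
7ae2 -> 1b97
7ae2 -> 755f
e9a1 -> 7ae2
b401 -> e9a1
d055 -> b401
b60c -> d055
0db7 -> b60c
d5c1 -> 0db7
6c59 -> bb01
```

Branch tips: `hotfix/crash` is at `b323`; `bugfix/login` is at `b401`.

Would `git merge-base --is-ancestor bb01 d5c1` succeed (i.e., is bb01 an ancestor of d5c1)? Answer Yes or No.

Yes

Ancestors of d5c1 (commits reachable by following parents): {0db7, 1b97, 54f2, 755f, 7a9d, 7ae2, b323, b401, b60c, bb01, d055, d5c1, e9a1}.
bb01 is in that set, so it is an ancestor of d5c1.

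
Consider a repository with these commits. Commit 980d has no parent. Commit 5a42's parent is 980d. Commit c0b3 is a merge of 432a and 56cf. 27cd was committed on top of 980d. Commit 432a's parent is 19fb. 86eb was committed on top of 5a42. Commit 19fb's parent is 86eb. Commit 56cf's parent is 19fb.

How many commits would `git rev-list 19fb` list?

4

Walking parent pointers from 19fb: reachable set = {19fb, 5a42, 86eb, 980d}.
That is 4 commits.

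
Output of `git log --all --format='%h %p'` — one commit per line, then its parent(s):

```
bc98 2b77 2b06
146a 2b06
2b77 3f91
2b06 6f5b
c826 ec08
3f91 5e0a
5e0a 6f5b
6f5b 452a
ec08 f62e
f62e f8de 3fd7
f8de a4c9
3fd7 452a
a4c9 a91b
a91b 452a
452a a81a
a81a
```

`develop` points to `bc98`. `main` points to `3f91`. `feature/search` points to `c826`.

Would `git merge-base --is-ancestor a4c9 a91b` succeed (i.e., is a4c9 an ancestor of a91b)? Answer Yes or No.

Ancestors of a91b: {452a, a81a, a91b}.
a4c9 is not in that set, so it is not an ancestor of a91b.

No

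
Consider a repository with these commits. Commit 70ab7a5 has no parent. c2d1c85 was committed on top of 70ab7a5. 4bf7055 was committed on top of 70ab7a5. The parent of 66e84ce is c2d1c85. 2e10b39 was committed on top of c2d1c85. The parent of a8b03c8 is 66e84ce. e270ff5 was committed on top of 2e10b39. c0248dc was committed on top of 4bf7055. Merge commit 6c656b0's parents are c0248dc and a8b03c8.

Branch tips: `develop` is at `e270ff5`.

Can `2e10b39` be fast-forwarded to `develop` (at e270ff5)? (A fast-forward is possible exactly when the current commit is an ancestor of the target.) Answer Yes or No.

Yes

A fast-forward from 2e10b39 to e270ff5 is possible iff 2e10b39 is an ancestor of e270ff5.
Ancestors of e270ff5: {2e10b39, 70ab7a5, c2d1c85, e270ff5}.
2e10b39 is among them, so fast-forward is possible.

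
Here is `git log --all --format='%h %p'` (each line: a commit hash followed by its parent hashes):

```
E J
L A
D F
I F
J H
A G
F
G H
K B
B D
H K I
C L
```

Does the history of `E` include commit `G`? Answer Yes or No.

No

Ancestors of E: {B, D, E, F, H, I, J, K}.
G is not in that set, so it is not an ancestor of E.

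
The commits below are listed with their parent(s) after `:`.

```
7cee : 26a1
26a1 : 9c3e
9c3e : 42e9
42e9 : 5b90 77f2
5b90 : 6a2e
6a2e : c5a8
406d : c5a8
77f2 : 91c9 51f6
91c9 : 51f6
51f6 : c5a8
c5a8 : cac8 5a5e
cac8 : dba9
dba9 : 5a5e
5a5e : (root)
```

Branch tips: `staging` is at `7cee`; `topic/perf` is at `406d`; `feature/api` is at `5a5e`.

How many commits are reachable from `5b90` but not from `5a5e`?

5

Reachable from 5b90: {5a5e, 5b90, 6a2e, c5a8, cac8, dba9}.
Reachable from 5a5e: {5a5e}.
In 5b90's history but not 5a5e's: {5b90, 6a2e, c5a8, cac8, dba9} — 5 commits.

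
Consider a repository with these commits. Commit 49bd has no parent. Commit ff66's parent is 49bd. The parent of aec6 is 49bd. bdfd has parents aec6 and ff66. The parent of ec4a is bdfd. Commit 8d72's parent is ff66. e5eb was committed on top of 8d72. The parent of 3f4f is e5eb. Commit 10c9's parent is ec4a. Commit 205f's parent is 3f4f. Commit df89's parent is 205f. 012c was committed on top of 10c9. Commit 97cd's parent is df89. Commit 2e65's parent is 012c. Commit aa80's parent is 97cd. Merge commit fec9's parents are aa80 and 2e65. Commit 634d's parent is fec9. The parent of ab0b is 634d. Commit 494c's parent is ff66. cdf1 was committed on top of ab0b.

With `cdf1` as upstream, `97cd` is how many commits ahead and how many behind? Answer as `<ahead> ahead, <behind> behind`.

Reachable from 97cd: {205f, 3f4f, 49bd, 8d72, 97cd, df89, e5eb, ff66}.
Reachable from cdf1: {012c, 10c9, 205f, 2e65, 3f4f, 49bd, 634d, 8d72, 97cd, aa80, ab0b, aec6, bdfd, cdf1, df89, e5eb, ec4a, fec9, ff66}.
Only in 97cd's history (ahead): {} — 0.
Only in cdf1's history (behind): {012c, 10c9, 2e65, 634d, aa80, ab0b, aec6, bdfd, cdf1, ec4a, fec9} — 11.

0 ahead, 11 behind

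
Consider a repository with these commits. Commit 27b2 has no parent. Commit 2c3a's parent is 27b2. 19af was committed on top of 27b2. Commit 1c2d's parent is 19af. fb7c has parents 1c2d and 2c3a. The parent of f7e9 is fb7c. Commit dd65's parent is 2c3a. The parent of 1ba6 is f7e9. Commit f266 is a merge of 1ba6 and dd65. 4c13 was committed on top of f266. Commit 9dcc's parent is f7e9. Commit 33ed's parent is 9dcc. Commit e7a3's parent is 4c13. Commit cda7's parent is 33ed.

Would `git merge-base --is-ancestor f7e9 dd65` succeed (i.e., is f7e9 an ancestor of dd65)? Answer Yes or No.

No

Ancestors of dd65: {27b2, 2c3a, dd65}.
f7e9 is not in that set, so it is not an ancestor of dd65.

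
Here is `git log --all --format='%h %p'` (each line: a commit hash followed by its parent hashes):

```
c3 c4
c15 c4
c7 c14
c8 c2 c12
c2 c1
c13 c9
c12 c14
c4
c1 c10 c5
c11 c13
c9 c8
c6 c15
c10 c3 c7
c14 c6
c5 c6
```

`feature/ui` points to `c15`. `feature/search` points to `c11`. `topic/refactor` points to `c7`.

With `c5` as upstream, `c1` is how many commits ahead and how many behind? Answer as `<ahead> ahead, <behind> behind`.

5 ahead, 0 behind

Reachable from c1: {c1, c10, c14, c15, c3, c4, c5, c6, c7}.
Reachable from c5: {c15, c4, c5, c6}.
Only in c1's history (ahead): {c1, c10, c14, c3, c7} — 5.
Only in c5's history (behind): {} — 0.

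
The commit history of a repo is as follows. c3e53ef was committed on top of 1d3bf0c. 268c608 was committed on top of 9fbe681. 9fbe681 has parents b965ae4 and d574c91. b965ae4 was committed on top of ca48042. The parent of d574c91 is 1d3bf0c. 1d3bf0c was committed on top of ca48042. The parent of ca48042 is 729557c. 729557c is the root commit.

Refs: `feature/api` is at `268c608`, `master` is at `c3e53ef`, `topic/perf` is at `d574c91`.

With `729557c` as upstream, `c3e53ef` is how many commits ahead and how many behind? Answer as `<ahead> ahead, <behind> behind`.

3 ahead, 0 behind

Reachable from c3e53ef: {1d3bf0c, 729557c, c3e53ef, ca48042}.
Reachable from 729557c: {729557c}.
Only in c3e53ef's history (ahead): {1d3bf0c, c3e53ef, ca48042} — 3.
Only in 729557c's history (behind): {} — 0.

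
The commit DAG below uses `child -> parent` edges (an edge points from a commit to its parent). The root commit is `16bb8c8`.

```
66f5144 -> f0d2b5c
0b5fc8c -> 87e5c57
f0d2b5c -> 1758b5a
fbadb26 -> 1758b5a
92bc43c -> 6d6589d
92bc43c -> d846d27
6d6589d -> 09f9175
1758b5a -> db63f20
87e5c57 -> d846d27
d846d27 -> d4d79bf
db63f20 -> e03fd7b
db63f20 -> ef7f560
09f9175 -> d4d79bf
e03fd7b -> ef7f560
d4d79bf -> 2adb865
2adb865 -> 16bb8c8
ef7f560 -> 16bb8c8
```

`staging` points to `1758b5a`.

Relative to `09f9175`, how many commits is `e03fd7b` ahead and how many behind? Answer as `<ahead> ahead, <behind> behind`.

Reachable from e03fd7b: {16bb8c8, e03fd7b, ef7f560}.
Reachable from 09f9175: {09f9175, 16bb8c8, 2adb865, d4d79bf}.
Only in e03fd7b's history (ahead): {e03fd7b, ef7f560} — 2.
Only in 09f9175's history (behind): {09f9175, 2adb865, d4d79bf} — 3.

2 ahead, 3 behind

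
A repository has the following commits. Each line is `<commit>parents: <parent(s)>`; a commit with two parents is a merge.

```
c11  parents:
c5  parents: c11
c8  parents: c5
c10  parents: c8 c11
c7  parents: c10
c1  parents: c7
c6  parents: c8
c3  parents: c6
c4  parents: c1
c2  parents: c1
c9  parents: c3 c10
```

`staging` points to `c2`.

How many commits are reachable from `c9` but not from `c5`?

5

Reachable from c9: {c10, c11, c3, c5, c6, c8, c9}.
Reachable from c5: {c11, c5}.
In c9's history but not c5's: {c10, c3, c6, c8, c9} — 5 commits.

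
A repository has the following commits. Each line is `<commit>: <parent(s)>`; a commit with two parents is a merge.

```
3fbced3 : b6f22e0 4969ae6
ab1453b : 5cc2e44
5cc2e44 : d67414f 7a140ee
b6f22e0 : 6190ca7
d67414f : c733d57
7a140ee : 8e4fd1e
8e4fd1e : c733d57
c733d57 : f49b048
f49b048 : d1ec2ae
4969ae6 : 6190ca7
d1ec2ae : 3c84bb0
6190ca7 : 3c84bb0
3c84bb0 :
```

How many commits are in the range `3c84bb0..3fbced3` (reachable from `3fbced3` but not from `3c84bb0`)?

4

Reachable from 3fbced3: {3c84bb0, 3fbced3, 4969ae6, 6190ca7, b6f22e0}.
Reachable from 3c84bb0: {3c84bb0}.
In 3fbced3's history but not 3c84bb0's: {3fbced3, 4969ae6, 6190ca7, b6f22e0} — 4 commits.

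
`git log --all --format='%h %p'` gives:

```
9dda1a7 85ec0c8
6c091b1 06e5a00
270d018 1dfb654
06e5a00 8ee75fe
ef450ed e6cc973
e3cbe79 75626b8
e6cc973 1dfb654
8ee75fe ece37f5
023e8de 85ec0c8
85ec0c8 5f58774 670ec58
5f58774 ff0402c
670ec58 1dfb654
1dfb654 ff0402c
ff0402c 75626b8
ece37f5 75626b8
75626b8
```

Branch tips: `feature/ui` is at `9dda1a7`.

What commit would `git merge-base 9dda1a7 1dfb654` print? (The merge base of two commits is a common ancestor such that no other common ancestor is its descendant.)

Ancestors of 9dda1a7: {1dfb654, 5f58774, 670ec58, 75626b8, 85ec0c8, 9dda1a7, ff0402c}.
Ancestors of 1dfb654: {1dfb654, 75626b8, ff0402c}.
Common ancestors: {1dfb654, 75626b8, ff0402c}.
Among these, 1dfb654 is not an ancestor of any other common ancestor — it is the merge base.

1dfb654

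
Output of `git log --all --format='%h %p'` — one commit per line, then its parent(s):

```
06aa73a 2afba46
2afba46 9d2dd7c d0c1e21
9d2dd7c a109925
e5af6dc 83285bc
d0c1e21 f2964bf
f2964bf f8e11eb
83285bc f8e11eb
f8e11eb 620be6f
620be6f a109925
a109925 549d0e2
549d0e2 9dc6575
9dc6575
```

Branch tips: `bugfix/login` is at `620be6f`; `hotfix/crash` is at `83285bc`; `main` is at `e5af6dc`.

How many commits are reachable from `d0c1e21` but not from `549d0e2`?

5

Reachable from d0c1e21: {549d0e2, 620be6f, 9dc6575, a109925, d0c1e21, f2964bf, f8e11eb}.
Reachable from 549d0e2: {549d0e2, 9dc6575}.
In d0c1e21's history but not 549d0e2's: {620be6f, a109925, d0c1e21, f2964bf, f8e11eb} — 5 commits.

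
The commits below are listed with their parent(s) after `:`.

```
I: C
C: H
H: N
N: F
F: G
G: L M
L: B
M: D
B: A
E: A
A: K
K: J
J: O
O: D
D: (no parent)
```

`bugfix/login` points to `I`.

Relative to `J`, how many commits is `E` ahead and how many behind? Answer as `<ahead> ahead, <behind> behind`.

Reachable from E: {A, D, E, J, K, O}.
Reachable from J: {D, J, O}.
Only in E's history (ahead): {A, E, K} — 3.
Only in J's history (behind): {} — 0.

3 ahead, 0 behind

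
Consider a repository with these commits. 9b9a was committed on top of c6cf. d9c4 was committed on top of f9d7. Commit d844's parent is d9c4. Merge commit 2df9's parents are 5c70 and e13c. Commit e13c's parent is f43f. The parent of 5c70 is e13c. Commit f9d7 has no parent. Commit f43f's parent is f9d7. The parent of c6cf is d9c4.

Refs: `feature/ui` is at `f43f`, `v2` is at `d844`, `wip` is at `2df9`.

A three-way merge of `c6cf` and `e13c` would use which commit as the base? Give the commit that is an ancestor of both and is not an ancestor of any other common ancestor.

f9d7

Ancestors of c6cf: {c6cf, d9c4, f9d7}.
Ancestors of e13c: {e13c, f43f, f9d7}.
Common ancestors: {f9d7}.
The only common ancestor is f9d7, so it is the merge base.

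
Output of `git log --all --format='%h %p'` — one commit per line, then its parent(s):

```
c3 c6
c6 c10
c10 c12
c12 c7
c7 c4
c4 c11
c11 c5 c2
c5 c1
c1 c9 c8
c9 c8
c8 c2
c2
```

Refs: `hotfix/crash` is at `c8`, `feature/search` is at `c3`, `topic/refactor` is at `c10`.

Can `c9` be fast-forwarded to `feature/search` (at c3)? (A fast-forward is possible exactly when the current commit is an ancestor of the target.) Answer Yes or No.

Yes

A fast-forward from c9 to c3 is possible iff c9 is an ancestor of c3.
Ancestors of c3: {c1, c10, c11, c12, c2, c3, c4, c5, c6, c7, c8, c9}.
c9 is among them, so fast-forward is possible.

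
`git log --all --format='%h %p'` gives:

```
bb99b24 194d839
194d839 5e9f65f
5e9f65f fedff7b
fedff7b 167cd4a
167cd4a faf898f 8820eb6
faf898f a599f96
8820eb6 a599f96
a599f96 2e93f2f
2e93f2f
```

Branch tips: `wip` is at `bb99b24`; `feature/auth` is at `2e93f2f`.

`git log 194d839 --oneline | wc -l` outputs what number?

8

Walking parent pointers from 194d839: reachable set = {167cd4a, 194d839, 2e93f2f, 5e9f65f, 8820eb6, a599f96, faf898f, fedff7b}.
That is 8 commits.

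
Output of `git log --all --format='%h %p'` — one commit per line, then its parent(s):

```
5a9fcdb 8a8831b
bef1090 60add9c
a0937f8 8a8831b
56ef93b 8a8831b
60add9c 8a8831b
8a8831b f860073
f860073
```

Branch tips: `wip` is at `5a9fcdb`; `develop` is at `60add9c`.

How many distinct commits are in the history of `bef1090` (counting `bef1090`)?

Walking parent pointers from bef1090: reachable set = {60add9c, 8a8831b, bef1090, f860073}.
That is 4 commits.

4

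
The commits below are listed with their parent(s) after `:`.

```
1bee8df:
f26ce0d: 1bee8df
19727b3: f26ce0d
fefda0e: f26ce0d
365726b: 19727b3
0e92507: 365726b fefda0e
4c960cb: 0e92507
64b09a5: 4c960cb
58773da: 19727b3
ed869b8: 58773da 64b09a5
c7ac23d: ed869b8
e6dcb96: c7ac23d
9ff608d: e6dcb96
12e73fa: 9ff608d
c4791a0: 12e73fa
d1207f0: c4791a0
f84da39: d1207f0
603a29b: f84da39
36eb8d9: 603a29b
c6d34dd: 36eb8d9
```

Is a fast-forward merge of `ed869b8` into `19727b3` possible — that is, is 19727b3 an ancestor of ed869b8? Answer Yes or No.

A fast-forward from 19727b3 to ed869b8 is possible iff 19727b3 is an ancestor of ed869b8.
Ancestors of ed869b8: {0e92507, 19727b3, 1bee8df, 365726b, 4c960cb, 58773da, 64b09a5, ed869b8, f26ce0d, fefda0e}.
19727b3 is among them, so fast-forward is possible.

Yes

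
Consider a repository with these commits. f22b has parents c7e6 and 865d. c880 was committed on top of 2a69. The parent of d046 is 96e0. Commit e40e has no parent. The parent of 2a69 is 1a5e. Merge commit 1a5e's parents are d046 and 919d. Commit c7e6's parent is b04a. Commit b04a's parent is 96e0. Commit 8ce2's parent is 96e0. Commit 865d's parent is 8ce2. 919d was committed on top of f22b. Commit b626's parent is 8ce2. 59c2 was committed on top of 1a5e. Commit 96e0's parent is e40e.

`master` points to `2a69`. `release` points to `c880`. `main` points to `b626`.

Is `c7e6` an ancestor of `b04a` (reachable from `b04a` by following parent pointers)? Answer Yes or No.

Ancestors of b04a: {96e0, b04a, e40e}.
c7e6 is not in that set, so it is not an ancestor of b04a.

No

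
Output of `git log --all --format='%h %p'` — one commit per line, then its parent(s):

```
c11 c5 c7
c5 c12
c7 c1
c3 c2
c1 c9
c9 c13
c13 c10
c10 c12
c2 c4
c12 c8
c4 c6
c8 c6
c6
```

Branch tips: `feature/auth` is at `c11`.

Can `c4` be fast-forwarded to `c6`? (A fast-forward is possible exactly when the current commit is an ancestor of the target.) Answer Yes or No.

No

A fast-forward from c4 to c6 is possible iff c4 is an ancestor of c6.
Ancestors of c6: {c6}.
c4 is not among them, so fast-forward is not possible.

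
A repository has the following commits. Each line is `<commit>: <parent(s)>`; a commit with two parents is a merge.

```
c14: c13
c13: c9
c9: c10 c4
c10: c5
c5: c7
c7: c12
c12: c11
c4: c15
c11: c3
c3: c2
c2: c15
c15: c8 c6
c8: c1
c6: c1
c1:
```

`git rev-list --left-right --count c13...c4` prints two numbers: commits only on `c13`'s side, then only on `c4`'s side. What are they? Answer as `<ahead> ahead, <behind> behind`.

9 ahead, 0 behind

Reachable from c13: {c1, c10, c11, c12, c13, c15, c2, c3, c4, c5, c6, c7, c8, c9}.
Reachable from c4: {c1, c15, c4, c6, c8}.
Only in c13's history (ahead): {c10, c11, c12, c13, c2, c3, c5, c7, c9} — 9.
Only in c4's history (behind): {} — 0.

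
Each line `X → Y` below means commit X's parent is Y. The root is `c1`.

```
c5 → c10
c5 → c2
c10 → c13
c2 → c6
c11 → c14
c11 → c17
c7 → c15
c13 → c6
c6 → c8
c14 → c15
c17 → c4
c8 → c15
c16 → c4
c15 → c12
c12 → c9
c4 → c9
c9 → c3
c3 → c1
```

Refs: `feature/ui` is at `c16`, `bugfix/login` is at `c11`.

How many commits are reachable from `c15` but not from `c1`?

Reachable from c15: {c1, c12, c15, c3, c9}.
Reachable from c1: {c1}.
In c15's history but not c1's: {c12, c15, c3, c9} — 4 commits.

4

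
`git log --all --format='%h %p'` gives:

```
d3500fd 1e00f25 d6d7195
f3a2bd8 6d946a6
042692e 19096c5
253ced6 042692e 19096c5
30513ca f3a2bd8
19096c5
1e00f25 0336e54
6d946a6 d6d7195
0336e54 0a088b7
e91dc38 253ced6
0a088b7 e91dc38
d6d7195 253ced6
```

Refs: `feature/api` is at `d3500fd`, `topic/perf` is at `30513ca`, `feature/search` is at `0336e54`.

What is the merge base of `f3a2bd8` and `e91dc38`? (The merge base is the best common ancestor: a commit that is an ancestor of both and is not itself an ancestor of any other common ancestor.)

253ced6

Ancestors of f3a2bd8: {042692e, 19096c5, 253ced6, 6d946a6, d6d7195, f3a2bd8}.
Ancestors of e91dc38: {042692e, 19096c5, 253ced6, e91dc38}.
Common ancestors: {042692e, 19096c5, 253ced6}.
Among these, 253ced6 is not an ancestor of any other common ancestor — it is the merge base.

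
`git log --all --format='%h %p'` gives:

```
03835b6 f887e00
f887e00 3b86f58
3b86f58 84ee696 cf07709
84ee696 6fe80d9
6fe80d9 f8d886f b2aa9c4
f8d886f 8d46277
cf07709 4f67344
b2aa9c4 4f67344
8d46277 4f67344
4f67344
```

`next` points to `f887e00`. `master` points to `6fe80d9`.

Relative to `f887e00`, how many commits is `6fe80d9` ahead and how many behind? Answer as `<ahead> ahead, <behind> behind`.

Reachable from 6fe80d9: {4f67344, 6fe80d9, 8d46277, b2aa9c4, f8d886f}.
Reachable from f887e00: {3b86f58, 4f67344, 6fe80d9, 84ee696, 8d46277, b2aa9c4, cf07709, f887e00, f8d886f}.
Only in 6fe80d9's history (ahead): {} — 0.
Only in f887e00's history (behind): {3b86f58, 84ee696, cf07709, f887e00} — 4.

0 ahead, 4 behind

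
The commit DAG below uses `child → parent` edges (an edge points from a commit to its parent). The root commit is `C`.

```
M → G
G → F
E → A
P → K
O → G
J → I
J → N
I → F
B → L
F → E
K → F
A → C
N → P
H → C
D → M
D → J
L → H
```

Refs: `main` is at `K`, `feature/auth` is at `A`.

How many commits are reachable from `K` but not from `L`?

Reachable from K: {A, C, E, F, K}.
Reachable from L: {C, H, L}.
In K's history but not L's: {A, E, F, K} — 4 commits.

4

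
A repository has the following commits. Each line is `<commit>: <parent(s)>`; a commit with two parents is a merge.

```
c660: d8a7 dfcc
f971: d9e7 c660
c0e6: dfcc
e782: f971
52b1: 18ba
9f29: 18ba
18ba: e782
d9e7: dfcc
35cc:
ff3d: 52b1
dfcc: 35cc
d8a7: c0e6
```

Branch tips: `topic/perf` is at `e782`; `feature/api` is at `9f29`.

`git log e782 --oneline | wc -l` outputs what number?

Walking parent pointers from e782: reachable set = {35cc, c0e6, c660, d8a7, d9e7, dfcc, e782, f971}.
That is 8 commits.

8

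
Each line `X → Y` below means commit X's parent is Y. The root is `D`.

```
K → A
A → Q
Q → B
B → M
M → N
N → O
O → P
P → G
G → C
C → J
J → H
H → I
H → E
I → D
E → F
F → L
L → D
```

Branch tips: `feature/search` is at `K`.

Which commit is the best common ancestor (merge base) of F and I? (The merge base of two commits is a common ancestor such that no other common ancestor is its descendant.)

D

Ancestors of F: {D, F, L}.
Ancestors of I: {D, I}.
Common ancestors: {D}.
The only common ancestor is D, so it is the merge base.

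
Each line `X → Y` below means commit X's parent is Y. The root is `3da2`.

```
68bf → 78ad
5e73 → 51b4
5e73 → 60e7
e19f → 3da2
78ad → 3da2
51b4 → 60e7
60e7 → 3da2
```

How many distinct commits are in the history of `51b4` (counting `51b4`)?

3

Walking parent pointers from 51b4: reachable set = {3da2, 51b4, 60e7}.
That is 3 commits.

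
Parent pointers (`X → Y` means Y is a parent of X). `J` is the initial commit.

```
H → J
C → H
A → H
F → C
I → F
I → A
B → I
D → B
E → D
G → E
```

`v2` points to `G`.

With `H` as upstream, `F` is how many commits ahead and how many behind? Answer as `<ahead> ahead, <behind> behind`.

Reachable from F: {C, F, H, J}.
Reachable from H: {H, J}.
Only in F's history (ahead): {C, F} — 2.
Only in H's history (behind): {} — 0.

2 ahead, 0 behind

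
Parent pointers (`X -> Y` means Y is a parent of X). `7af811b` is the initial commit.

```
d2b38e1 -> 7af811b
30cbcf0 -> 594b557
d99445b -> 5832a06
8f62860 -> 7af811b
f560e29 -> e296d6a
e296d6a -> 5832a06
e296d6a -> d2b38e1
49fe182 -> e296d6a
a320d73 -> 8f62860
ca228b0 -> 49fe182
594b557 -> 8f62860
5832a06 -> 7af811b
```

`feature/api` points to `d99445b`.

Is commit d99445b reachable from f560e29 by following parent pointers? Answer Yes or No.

Ancestors of f560e29: {5832a06, 7af811b, d2b38e1, e296d6a, f560e29}.
d99445b is not in that set, so it is not an ancestor of f560e29.

No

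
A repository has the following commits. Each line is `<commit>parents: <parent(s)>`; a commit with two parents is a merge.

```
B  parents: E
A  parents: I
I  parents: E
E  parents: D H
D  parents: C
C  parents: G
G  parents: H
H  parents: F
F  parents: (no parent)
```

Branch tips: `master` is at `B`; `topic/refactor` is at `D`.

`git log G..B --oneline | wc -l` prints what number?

Reachable from B: {B, C, D, E, F, G, H}.
Reachable from G: {F, G, H}.
In B's history but not G's: {B, C, D, E} — 4 commits.

4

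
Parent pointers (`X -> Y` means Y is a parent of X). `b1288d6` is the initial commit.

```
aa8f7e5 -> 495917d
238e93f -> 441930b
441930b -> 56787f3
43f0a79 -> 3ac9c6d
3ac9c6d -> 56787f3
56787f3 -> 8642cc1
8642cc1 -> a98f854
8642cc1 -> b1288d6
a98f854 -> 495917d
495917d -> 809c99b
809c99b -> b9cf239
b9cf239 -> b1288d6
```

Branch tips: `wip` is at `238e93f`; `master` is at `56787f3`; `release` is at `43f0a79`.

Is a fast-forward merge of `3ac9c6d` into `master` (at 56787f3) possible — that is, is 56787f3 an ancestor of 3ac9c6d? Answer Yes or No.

A fast-forward from 56787f3 to 3ac9c6d is possible iff 56787f3 is an ancestor of 3ac9c6d.
Ancestors of 3ac9c6d: {3ac9c6d, 495917d, 56787f3, 809c99b, 8642cc1, a98f854, b1288d6, b9cf239}.
56787f3 is among them, so fast-forward is possible.

Yes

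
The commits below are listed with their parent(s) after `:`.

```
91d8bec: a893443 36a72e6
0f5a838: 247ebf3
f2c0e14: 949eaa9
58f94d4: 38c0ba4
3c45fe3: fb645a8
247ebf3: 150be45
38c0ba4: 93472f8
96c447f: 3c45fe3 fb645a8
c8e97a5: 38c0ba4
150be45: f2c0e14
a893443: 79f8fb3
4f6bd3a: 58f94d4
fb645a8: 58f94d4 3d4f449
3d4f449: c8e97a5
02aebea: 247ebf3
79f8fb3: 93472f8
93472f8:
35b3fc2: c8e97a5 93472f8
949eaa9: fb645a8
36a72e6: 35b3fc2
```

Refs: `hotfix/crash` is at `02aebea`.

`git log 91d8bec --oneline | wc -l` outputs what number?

8

Walking parent pointers from 91d8bec: reachable set = {35b3fc2, 36a72e6, 38c0ba4, 79f8fb3, 91d8bec, 93472f8, a893443, c8e97a5}.
That is 8 commits.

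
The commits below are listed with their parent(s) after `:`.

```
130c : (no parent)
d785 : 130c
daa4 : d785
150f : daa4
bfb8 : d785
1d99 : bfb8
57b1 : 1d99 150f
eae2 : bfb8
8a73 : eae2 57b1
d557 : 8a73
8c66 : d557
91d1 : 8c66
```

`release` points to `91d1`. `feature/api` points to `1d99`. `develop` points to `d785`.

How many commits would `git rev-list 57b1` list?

Walking parent pointers from 57b1: reachable set = {130c, 150f, 1d99, 57b1, bfb8, d785, daa4}.
That is 7 commits.

7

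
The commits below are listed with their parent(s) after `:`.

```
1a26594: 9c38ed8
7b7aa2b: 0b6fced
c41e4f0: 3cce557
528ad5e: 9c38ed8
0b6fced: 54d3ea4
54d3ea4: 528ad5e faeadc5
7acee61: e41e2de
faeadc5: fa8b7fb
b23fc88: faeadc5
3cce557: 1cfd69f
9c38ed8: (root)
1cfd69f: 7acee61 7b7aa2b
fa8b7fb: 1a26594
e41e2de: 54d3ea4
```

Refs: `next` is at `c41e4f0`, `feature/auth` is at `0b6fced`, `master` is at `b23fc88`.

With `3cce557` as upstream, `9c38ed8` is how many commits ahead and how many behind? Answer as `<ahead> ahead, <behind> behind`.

0 ahead, 11 behind

Reachable from 9c38ed8: {9c38ed8}.
Reachable from 3cce557: {0b6fced, 1a26594, 1cfd69f, 3cce557, 528ad5e, 54d3ea4, 7acee61, 7b7aa2b, 9c38ed8, e41e2de, fa8b7fb, faeadc5}.
Only in 9c38ed8's history (ahead): {} — 0.
Only in 3cce557's history (behind): {0b6fced, 1a26594, 1cfd69f, 3cce557, 528ad5e, 54d3ea4, 7acee61, 7b7aa2b, e41e2de, fa8b7fb, faeadc5} — 11.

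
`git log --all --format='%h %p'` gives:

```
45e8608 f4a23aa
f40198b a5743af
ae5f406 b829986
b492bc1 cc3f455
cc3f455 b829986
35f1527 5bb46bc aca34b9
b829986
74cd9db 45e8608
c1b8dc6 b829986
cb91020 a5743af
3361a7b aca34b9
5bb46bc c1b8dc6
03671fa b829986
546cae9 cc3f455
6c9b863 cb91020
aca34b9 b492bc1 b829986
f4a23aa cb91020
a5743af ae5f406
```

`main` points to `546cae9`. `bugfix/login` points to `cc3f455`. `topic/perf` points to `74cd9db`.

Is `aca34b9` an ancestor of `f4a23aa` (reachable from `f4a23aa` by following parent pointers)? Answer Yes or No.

No

Ancestors of f4a23aa: {a5743af, ae5f406, b829986, cb91020, f4a23aa}.
aca34b9 is not in that set, so it is not an ancestor of f4a23aa.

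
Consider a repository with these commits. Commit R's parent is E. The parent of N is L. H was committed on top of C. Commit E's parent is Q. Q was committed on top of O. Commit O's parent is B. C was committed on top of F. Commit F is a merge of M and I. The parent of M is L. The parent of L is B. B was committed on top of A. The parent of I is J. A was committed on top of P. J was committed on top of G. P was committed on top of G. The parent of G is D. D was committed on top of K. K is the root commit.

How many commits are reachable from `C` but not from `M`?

4

Reachable from C: {A, B, C, D, F, G, I, J, K, L, M, P}.
Reachable from M: {A, B, D, G, K, L, M, P}.
In C's history but not M's: {C, F, I, J} — 4 commits.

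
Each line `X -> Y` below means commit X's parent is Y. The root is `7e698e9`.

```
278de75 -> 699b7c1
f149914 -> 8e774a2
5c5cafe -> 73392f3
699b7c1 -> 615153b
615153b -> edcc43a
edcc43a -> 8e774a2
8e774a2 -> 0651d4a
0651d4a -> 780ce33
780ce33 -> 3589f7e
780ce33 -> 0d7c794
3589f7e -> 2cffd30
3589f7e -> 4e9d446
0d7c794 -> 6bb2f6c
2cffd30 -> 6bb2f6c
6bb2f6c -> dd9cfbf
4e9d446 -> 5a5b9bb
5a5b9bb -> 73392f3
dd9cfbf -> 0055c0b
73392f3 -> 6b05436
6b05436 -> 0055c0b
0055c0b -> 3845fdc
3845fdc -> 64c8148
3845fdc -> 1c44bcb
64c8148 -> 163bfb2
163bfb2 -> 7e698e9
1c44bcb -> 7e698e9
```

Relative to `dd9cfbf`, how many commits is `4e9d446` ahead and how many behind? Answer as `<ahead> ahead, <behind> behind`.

4 ahead, 1 behind

Reachable from 4e9d446: {0055c0b, 163bfb2, 1c44bcb, 3845fdc, 4e9d446, 5a5b9bb, 64c8148, 6b05436, 73392f3, 7e698e9}.
Reachable from dd9cfbf: {0055c0b, 163bfb2, 1c44bcb, 3845fdc, 64c8148, 7e698e9, dd9cfbf}.
Only in 4e9d446's history (ahead): {4e9d446, 5a5b9bb, 6b05436, 73392f3} — 4.
Only in dd9cfbf's history (behind): {dd9cfbf} — 1.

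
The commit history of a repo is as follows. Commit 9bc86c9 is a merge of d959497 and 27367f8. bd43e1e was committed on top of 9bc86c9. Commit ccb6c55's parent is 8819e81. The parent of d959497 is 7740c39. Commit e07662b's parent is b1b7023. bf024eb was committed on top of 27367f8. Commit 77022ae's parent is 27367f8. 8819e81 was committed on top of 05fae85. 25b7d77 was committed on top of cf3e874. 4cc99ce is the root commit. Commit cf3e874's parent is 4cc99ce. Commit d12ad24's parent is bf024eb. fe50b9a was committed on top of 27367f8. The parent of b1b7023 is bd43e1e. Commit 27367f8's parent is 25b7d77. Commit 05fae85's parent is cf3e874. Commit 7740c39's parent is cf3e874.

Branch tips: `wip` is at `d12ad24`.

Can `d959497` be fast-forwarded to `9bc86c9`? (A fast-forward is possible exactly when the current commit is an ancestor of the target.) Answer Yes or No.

Yes

A fast-forward from d959497 to 9bc86c9 is possible iff d959497 is an ancestor of 9bc86c9.
Ancestors of 9bc86c9: {25b7d77, 27367f8, 4cc99ce, 7740c39, 9bc86c9, cf3e874, d959497}.
d959497 is among them, so fast-forward is possible.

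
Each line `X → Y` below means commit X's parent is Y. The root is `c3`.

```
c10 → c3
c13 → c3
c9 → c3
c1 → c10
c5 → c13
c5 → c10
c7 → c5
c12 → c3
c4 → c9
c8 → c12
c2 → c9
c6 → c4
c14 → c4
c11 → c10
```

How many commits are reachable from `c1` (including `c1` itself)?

3

Walking parent pointers from c1: reachable set = {c1, c10, c3}.
That is 3 commits.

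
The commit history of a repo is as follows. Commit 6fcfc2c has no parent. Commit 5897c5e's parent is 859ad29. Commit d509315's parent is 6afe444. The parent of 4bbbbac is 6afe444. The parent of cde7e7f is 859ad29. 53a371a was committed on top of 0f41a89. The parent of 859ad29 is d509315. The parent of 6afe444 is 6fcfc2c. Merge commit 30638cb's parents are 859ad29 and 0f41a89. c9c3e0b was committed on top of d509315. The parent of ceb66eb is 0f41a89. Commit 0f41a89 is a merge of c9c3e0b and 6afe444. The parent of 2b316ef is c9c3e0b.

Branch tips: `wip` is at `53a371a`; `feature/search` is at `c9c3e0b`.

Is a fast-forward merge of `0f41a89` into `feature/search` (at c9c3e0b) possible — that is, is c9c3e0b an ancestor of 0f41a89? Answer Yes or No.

Yes

A fast-forward from c9c3e0b to 0f41a89 is possible iff c9c3e0b is an ancestor of 0f41a89.
Ancestors of 0f41a89: {0f41a89, 6afe444, 6fcfc2c, c9c3e0b, d509315}.
c9c3e0b is among them, so fast-forward is possible.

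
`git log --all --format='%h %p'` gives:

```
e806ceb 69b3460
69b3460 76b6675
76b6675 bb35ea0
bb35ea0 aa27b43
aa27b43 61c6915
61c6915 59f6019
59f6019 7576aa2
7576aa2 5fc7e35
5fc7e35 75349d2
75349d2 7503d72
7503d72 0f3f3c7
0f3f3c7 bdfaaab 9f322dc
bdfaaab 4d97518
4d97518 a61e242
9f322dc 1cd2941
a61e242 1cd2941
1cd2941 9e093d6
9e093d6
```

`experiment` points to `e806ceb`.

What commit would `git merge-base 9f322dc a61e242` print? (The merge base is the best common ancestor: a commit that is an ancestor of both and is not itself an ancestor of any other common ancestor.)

1cd2941

Ancestors of 9f322dc: {1cd2941, 9e093d6, 9f322dc}.
Ancestors of a61e242: {1cd2941, 9e093d6, a61e242}.
Common ancestors: {1cd2941, 9e093d6}.
Among these, 1cd2941 is not an ancestor of any other common ancestor — it is the merge base.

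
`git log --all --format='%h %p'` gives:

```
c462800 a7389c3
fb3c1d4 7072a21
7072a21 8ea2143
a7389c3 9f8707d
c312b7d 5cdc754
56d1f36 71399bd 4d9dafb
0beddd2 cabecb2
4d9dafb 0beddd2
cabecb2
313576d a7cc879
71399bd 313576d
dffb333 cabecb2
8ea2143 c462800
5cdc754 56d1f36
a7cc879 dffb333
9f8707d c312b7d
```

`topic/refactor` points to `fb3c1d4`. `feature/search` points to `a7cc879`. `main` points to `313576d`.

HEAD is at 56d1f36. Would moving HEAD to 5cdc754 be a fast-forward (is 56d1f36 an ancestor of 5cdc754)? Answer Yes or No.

Yes

A fast-forward from 56d1f36 to 5cdc754 is possible iff 56d1f36 is an ancestor of 5cdc754.
Ancestors of 5cdc754: {0beddd2, 313576d, 4d9dafb, 56d1f36, 5cdc754, 71399bd, a7cc879, cabecb2, dffb333}.
56d1f36 is among them, so fast-forward is possible.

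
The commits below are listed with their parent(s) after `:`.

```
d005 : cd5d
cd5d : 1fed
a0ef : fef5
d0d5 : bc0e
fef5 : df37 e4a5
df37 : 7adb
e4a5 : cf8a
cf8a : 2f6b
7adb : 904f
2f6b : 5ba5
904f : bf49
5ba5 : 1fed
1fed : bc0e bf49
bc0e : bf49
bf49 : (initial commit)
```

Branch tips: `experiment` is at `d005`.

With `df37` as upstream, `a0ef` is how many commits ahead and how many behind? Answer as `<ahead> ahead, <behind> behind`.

Reachable from a0ef: {1fed, 2f6b, 5ba5, 7adb, 904f, a0ef, bc0e, bf49, cf8a, df37, e4a5, fef5}.
Reachable from df37: {7adb, 904f, bf49, df37}.
Only in a0ef's history (ahead): {1fed, 2f6b, 5ba5, a0ef, bc0e, cf8a, e4a5, fef5} — 8.
Only in df37's history (behind): {} — 0.

8 ahead, 0 behind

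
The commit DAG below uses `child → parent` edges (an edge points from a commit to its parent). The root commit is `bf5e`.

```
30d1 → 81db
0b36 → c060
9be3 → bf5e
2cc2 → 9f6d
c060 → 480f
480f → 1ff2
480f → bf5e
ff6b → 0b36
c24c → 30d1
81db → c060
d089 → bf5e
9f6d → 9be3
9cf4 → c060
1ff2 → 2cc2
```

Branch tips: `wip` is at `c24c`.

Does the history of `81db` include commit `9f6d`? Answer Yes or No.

Ancestors of 81db (commits reachable by following parents): {1ff2, 2cc2, 480f, 81db, 9be3, 9f6d, bf5e, c060}.
9f6d is in that set, so it is an ancestor of 81db.

Yes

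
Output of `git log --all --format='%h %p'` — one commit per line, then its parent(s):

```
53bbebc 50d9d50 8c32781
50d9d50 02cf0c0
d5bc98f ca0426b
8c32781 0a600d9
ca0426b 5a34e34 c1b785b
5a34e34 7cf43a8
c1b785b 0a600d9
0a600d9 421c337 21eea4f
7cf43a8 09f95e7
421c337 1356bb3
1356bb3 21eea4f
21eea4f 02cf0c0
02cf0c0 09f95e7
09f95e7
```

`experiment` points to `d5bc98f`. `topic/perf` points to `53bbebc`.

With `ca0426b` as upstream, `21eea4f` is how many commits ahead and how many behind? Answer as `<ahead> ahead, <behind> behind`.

0 ahead, 7 behind

Reachable from 21eea4f: {02cf0c0, 09f95e7, 21eea4f}.
Reachable from ca0426b: {02cf0c0, 09f95e7, 0a600d9, 1356bb3, 21eea4f, 421c337, 5a34e34, 7cf43a8, c1b785b, ca0426b}.
Only in 21eea4f's history (ahead): {} — 0.
Only in ca0426b's history (behind): {0a600d9, 1356bb3, 421c337, 5a34e34, 7cf43a8, c1b785b, ca0426b} — 7.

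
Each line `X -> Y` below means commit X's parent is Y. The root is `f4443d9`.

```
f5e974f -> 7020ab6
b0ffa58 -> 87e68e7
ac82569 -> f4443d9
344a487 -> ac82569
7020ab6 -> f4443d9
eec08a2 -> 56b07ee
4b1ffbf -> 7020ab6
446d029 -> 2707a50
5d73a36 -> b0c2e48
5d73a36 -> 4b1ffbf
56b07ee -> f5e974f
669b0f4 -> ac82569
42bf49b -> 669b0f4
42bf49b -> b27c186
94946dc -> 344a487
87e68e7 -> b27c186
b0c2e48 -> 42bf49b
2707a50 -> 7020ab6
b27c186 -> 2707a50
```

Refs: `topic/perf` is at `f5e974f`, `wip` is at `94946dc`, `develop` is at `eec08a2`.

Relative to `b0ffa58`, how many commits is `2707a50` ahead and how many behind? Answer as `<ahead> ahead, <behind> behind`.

Reachable from 2707a50: {2707a50, 7020ab6, f4443d9}.
Reachable from b0ffa58: {2707a50, 7020ab6, 87e68e7, b0ffa58, b27c186, f4443d9}.
Only in 2707a50's history (ahead): {} — 0.
Only in b0ffa58's history (behind): {87e68e7, b0ffa58, b27c186} — 3.

0 ahead, 3 behind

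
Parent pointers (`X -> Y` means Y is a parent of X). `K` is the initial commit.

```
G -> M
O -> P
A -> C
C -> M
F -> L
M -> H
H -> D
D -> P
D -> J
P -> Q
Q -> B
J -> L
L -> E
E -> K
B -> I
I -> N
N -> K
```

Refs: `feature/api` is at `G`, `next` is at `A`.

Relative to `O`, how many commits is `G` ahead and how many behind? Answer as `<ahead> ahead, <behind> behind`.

7 ahead, 1 behind

Reachable from G: {B, D, E, G, H, I, J, K, L, M, N, P, Q}.
Reachable from O: {B, I, K, N, O, P, Q}.
Only in G's history (ahead): {D, E, G, H, J, L, M} — 7.
Only in O's history (behind): {O} — 1.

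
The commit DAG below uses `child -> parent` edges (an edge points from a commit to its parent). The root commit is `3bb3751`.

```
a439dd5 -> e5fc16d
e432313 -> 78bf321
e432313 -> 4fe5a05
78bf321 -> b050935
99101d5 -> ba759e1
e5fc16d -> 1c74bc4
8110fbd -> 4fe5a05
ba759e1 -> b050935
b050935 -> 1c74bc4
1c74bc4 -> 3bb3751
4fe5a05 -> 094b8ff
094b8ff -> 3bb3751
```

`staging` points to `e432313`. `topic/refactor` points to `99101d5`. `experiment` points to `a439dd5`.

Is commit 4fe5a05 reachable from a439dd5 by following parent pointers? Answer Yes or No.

No

Ancestors of a439dd5: {1c74bc4, 3bb3751, a439dd5, e5fc16d}.
4fe5a05 is not in that set, so it is not an ancestor of a439dd5.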